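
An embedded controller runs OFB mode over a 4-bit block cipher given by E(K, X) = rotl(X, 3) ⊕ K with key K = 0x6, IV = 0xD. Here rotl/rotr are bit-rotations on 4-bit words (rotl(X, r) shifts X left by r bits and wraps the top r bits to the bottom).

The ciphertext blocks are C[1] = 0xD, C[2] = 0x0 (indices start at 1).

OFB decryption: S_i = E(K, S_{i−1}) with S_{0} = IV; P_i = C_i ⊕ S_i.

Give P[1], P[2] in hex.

P[1] = 0x5, P[2] = 0x2

P[1]: S = E(K, 0xD) = 0x8; 0xD ⊕ 0x8 = 0x5.
P[2]: S = E(K, 0x8) = 0x2; 0x0 ⊕ 0x2 = 0x2.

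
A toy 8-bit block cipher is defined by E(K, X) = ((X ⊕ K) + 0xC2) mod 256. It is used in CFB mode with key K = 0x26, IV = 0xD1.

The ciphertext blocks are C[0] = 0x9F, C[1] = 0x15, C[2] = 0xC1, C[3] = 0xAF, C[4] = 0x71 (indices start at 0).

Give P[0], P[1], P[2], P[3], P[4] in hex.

CFB decryption: P_i = C_i ⊕ E(K, C_{i−1}), with C_{−1} = IV.
P[0]: E(K, 0xD1) = 0xB9; 0x9F ⊕ 0xB9 = 0x26.
P[1]: E(K, 0x9F) = 0x7B; 0x15 ⊕ 0x7B = 0x6E.
P[2]: E(K, 0x15) = 0xF5; 0xC1 ⊕ 0xF5 = 0x34.
P[3]: E(K, 0xC1) = 0xA9; 0xAF ⊕ 0xA9 = 0x06.
P[4]: E(K, 0xAF) = 0x4B; 0x71 ⊕ 0x4B = 0x3A.

P[0] = 0x26, P[1] = 0x6E, P[2] = 0x34, P[3] = 0x06, P[4] = 0x3A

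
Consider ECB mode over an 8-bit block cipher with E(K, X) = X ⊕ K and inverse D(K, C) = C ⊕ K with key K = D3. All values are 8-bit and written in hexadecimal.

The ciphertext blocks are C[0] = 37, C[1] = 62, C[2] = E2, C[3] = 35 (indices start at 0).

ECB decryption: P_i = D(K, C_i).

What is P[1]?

P[1] = B1

P[1]: D(K, 62) = B1.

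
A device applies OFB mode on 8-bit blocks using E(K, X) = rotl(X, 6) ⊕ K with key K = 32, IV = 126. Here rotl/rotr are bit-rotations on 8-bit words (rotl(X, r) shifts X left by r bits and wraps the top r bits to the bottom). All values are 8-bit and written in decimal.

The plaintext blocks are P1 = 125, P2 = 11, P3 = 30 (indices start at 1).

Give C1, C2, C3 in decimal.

C1 = 194, C2 = 196, C3 = 205

OFB encryption: S_i = E(K, S_{i−1}) with S_{0} = IV; C_i = P_i ⊕ S_i.
C1: S = E(K, 126) = 191; 125 ⊕ 191 = 194.
C2: S = E(K, 191) = 207; 11 ⊕ 207 = 196.
C3: S = E(K, 207) = 211; 30 ⊕ 211 = 205.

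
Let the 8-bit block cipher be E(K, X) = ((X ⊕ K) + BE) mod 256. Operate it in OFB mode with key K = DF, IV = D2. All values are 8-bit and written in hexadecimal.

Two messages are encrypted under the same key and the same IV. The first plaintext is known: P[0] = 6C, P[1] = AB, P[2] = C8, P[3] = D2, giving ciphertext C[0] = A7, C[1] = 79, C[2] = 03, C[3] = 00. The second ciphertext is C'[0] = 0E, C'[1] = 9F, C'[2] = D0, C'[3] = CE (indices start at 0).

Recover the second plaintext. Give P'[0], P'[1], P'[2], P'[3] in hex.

In OFB with a reused IV, both messages share the same keystream S_i, so C_i ⊕ C'_i = P_i ⊕ P'_i and thus P'_i = P_i ⊕ C_i ⊕ C'_i.
P'[0]: 6C ⊕ A7 ⊕ 0E = C5.
P'[1]: AB ⊕ 79 ⊕ 9F = 4D.
P'[2]: C8 ⊕ 03 ⊕ D0 = 1B.
P'[3]: D2 ⊕ 00 ⊕ CE = 1C.

P'[0] = C5, P'[1] = 4D, P'[2] = 1B, P'[3] = 1C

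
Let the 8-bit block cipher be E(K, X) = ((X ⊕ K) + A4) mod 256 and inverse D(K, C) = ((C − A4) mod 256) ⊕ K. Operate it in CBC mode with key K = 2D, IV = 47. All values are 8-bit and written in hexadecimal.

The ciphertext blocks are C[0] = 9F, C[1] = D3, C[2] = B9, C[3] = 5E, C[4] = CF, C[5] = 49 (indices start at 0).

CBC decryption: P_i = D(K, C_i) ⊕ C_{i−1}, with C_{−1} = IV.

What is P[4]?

P[4] = 58

P[4]: D(K, CF) = 06; 06 ⊕ 5E = 58.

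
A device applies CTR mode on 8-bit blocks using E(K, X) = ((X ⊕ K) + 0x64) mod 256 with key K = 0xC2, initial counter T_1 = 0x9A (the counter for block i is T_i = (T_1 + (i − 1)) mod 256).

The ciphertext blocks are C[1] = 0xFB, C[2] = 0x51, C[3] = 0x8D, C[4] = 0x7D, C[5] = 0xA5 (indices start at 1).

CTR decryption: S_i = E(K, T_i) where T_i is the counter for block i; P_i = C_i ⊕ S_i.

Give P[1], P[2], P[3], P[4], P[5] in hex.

P[1]: T = 0x9A, S = E(K, T) = 0xBC; 0xFB ⊕ 0xBC = 0x47.
P[2]: T = 0x9B, S = E(K, T) = 0xBD; 0x51 ⊕ 0xBD = 0xEC.
P[3]: T = 0x9C, S = E(K, T) = 0xC2; 0x8D ⊕ 0xC2 = 0x4F.
P[4]: T = 0x9D, S = E(K, T) = 0xC3; 0x7D ⊕ 0xC3 = 0xBE.
P[5]: T = 0x9E, S = E(K, T) = 0xC0; 0xA5 ⊕ 0xC0 = 0x65.

P[1] = 0x47, P[2] = 0xEC, P[3] = 0x4F, P[4] = 0xBE, P[5] = 0x65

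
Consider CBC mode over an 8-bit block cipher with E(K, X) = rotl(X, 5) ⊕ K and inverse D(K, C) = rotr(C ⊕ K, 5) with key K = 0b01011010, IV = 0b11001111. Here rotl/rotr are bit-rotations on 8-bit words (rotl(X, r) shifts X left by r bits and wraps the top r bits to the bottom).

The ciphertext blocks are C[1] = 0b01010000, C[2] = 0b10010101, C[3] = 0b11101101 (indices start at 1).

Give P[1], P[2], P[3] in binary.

P[1] = 0b10011111, P[2] = 0b00101110, P[3] = 0b00101000

CBC decryption: P_i = D(K, C_i) ⊕ C_{i−1}, with C_{0} = IV.
P[1]: D(K, 0b01010000) = 0b01010000; 0b01010000 ⊕ 0b11001111 = 0b10011111.
P[2]: D(K, 0b10010101) = 0b01111110; 0b01111110 ⊕ 0b01010000 = 0b00101110.
P[3]: D(K, 0b11101101) = 0b10111101; 0b10111101 ⊕ 0b10010101 = 0b00101000.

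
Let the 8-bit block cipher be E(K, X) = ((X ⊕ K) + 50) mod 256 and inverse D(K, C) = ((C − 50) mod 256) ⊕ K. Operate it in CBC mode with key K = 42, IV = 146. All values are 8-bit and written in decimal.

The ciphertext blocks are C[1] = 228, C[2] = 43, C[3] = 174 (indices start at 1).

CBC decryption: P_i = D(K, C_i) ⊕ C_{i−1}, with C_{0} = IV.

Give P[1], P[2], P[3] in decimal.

P[1]: D(K, 228) = 152; 152 ⊕ 146 = 10.
P[2]: D(K, 43) = 211; 211 ⊕ 228 = 55.
P[3]: D(K, 174) = 86; 86 ⊕ 43 = 125.

P[1] = 10, P[2] = 55, P[3] = 125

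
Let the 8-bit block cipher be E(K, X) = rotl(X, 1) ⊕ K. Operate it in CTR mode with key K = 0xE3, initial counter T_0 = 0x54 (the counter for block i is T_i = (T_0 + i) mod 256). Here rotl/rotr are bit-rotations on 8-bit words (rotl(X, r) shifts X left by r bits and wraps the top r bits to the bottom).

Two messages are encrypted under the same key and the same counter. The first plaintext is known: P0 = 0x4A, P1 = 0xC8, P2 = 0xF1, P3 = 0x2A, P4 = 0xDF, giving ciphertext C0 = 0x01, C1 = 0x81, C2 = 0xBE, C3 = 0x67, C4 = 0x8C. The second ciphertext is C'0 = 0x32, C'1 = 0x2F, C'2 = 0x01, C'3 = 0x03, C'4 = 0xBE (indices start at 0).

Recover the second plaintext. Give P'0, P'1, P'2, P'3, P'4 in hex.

In CTR with a reused counter, both messages share the same keystream S_i, so C_i ⊕ C'_i = P_i ⊕ P'_i and thus P'_i = P_i ⊕ C_i ⊕ C'_i.
P'0: 0x4A ⊕ 0x01 ⊕ 0x32 = 0x79.
P'1: 0xC8 ⊕ 0x81 ⊕ 0x2F = 0x66.
P'2: 0xF1 ⊕ 0xBE ⊕ 0x01 = 0x4E.
P'3: 0x2A ⊕ 0x67 ⊕ 0x03 = 0x4E.
P'4: 0xDF ⊕ 0x8C ⊕ 0xBE = 0xED.

P'0 = 0x79, P'1 = 0x66, P'2 = 0x4E, P'3 = 0x4E, P'4 = 0xED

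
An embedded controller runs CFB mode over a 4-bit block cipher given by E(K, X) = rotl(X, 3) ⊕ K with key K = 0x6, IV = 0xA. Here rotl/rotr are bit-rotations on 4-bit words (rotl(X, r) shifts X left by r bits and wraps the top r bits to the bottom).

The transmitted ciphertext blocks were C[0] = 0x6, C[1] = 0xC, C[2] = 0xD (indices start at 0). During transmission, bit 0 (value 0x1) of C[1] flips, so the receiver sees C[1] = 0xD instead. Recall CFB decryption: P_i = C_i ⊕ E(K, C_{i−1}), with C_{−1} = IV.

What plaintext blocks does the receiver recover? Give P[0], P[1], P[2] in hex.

Only C[1] changed, to 0xD. In CFB, a change in C_i flips the same bit in P_i and garbles P_{i+1}. Decrypting the received ciphertext:
P[0]: E(K, 0xA) = 0x3; 0x6 ⊕ 0x3 = 0x5.
P[1]: E(K, 0x6) = 0x5; 0xD ⊕ 0x5 = 0x8.
P[2]: E(K, 0xD) = 0x8; 0xD ⊕ 0x8 = 0x5.
Blocks that differ from the original plaintext: P[1], P[2].

P[0] = 0x5, P[1] = 0x8, P[2] = 0x5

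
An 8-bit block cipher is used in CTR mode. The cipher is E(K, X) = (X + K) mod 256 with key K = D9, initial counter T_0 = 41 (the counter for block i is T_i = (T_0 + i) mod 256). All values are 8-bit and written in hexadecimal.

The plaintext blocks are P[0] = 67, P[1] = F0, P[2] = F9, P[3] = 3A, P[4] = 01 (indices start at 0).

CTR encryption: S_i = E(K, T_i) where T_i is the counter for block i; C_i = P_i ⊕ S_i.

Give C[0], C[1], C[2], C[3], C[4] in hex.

C[0]: T = 41, S = E(K, T) = 1A; 67 ⊕ 1A = 7D.
C[1]: T = 42, S = E(K, T) = 1B; F0 ⊕ 1B = EB.
C[2]: T = 43, S = E(K, T) = 1C; F9 ⊕ 1C = E5.
C[3]: T = 44, S = E(K, T) = 1D; 3A ⊕ 1D = 27.
C[4]: T = 45, S = E(K, T) = 1E; 01 ⊕ 1E = 1F.

C[0] = 7D, C[1] = EB, C[2] = E5, C[3] = 27, C[4] = 1F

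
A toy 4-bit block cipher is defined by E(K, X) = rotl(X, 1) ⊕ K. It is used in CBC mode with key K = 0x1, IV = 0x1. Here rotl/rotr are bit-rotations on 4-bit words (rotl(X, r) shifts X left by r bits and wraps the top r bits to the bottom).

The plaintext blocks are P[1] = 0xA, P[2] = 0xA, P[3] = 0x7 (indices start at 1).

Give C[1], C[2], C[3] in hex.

CBC encryption: C_i = E(K, P_i ⊕ C_{i−1}), with C_{0} = IV.
C[1]: P[1] ⊕ 0x1 = 0xB; E(K, 0xB) = 0x6.
C[2]: P[2] ⊕ 0x6 = 0xC; E(K, 0xC) = 0x8.
C[3]: P[3] ⊕ 0x8 = 0xF; E(K, 0xF) = 0xE.

C[1] = 0x6, C[2] = 0x8, C[3] = 0xE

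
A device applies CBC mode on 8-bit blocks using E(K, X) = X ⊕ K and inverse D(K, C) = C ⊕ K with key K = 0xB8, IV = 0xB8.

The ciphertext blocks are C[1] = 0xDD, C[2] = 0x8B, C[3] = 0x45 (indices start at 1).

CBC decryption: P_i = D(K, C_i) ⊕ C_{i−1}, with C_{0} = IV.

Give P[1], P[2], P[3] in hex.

P[1]: D(K, 0xDD) = 0x65; 0x65 ⊕ 0xB8 = 0xDD.
P[2]: D(K, 0x8B) = 0x33; 0x33 ⊕ 0xDD = 0xEE.
P[3]: D(K, 0x45) = 0xFD; 0xFD ⊕ 0x8B = 0x76.

P[1] = 0xDD, P[2] = 0xEE, P[3] = 0x76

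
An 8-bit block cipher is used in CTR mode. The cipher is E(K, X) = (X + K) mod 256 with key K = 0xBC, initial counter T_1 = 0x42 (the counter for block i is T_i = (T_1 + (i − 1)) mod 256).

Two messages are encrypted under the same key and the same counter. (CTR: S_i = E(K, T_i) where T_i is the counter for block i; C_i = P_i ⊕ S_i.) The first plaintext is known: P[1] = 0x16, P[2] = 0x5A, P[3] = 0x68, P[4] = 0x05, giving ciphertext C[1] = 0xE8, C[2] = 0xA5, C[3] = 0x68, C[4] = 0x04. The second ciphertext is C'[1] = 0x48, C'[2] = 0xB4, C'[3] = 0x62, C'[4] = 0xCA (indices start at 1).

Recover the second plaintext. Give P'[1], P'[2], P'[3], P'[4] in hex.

P'[1] = 0xB6, P'[2] = 0x4B, P'[3] = 0x62, P'[4] = 0xCB

In CTR with a reused counter, both messages share the same keystream S_i, so C_i ⊕ C'_i = P_i ⊕ P'_i and thus P'_i = P_i ⊕ C_i ⊕ C'_i.
P'[1]: 0x16 ⊕ 0xE8 ⊕ 0x48 = 0xB6.
P'[2]: 0x5A ⊕ 0xA5 ⊕ 0xB4 = 0x4B.
P'[3]: 0x68 ⊕ 0x68 ⊕ 0x62 = 0x62.
P'[4]: 0x05 ⊕ 0x04 ⊕ 0xCA = 0xCB.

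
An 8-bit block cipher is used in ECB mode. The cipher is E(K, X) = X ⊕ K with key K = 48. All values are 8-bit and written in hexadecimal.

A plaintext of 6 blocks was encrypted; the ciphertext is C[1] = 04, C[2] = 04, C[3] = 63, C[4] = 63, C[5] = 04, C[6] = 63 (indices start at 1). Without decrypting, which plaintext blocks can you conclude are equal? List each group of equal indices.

P[1] = P[2] = P[5]; P[3] = P[4] = P[6]

ECB encrypts each block independently with the same key, so equal ciphertext blocks imply equal plaintext blocks.
C[1] = C[2] = C[5] = 04, so P[1] = P[2] = P[5].
C[3] = C[4] = C[6] = 63, so P[3] = P[4] = P[6].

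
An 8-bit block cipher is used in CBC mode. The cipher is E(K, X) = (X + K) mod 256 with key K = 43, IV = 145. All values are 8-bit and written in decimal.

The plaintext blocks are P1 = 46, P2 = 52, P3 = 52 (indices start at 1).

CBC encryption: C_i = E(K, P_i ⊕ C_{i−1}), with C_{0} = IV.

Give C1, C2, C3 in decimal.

C1: P1 ⊕ 145 = 191; E(K, 191) = 234.
C2: P2 ⊕ 234 = 222; E(K, 222) = 9.
C3: P3 ⊕ 9 = 61; E(K, 61) = 104.

C1 = 234, C2 = 9, C3 = 104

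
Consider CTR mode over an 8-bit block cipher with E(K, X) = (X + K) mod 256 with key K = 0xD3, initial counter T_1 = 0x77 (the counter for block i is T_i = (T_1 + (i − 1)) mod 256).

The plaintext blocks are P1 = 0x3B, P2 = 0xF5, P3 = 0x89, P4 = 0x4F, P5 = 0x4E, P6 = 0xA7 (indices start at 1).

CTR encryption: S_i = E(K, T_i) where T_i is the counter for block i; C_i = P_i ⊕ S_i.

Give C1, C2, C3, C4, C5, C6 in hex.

C1: T = 0x77, S = E(K, T) = 0x4A; 0x3B ⊕ 0x4A = 0x71.
C2: T = 0x78, S = E(K, T) = 0x4B; 0xF5 ⊕ 0x4B = 0xBE.
C3: T = 0x79, S = E(K, T) = 0x4C; 0x89 ⊕ 0x4C = 0xC5.
C4: T = 0x7A, S = E(K, T) = 0x4D; 0x4F ⊕ 0x4D = 0x02.
C5: T = 0x7B, S = E(K, T) = 0x4E; 0x4E ⊕ 0x4E = 0x00.
C6: T = 0x7C, S = E(K, T) = 0x4F; 0xA7 ⊕ 0x4F = 0xE8.

C1 = 0x71, C2 = 0xBE, C3 = 0xC5, C4 = 0x02, C5 = 0x00, C6 = 0xE8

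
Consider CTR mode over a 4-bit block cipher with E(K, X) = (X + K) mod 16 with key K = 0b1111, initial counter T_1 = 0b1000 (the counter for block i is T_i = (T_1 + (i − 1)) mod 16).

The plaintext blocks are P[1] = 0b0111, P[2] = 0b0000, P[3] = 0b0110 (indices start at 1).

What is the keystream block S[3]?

CTR encryption: S_i = E(K, T_i) where T_i is the counter for block i; C_i = P_i ⊕ S_i.
C[1]: T = 0b1000, S = E(K, T) = 0b0111; 0b0111 ⊕ 0b0111 = 0b0000.
C[2]: T = 0b1001, S = E(K, T) = 0b1000; 0b0000 ⊕ 0b1000 = 0b1000.
C[3]: T = 0b1010, S = E(K, T) = 0b1001; 0b0110 ⊕ 0b1001 = 0b1111.
So S[3] = 0b1001.

0b1001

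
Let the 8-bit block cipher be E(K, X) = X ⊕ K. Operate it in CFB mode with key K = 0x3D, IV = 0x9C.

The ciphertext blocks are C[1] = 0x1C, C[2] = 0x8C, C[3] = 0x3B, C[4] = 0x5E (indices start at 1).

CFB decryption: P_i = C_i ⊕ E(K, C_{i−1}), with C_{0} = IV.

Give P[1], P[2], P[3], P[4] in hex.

P[1] = 0xBD, P[2] = 0xAD, P[3] = 0x8A, P[4] = 0x58

P[1]: E(K, 0x9C) = 0xA1; 0x1C ⊕ 0xA1 = 0xBD.
P[2]: E(K, 0x1C) = 0x21; 0x8C ⊕ 0x21 = 0xAD.
P[3]: E(K, 0x8C) = 0xB1; 0x3B ⊕ 0xB1 = 0x8A.
P[4]: E(K, 0x3B) = 0x06; 0x5E ⊕ 0x06 = 0x58.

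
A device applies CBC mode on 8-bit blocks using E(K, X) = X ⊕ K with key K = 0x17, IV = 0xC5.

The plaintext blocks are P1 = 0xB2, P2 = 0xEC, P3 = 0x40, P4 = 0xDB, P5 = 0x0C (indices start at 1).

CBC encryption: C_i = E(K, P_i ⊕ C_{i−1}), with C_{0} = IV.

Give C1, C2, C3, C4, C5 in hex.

C1: P1 ⊕ 0xC5 = 0x77; E(K, 0x77) = 0x60.
C2: P2 ⊕ 0x60 = 0x8C; E(K, 0x8C) = 0x9B.
C3: P3 ⊕ 0x9B = 0xDB; E(K, 0xDB) = 0xCC.
C4: P4 ⊕ 0xCC = 0x17; E(K, 0x17) = 0x00.
C5: P5 ⊕ 0x00 = 0x0C; E(K, 0x0C) = 0x1B.

C1 = 0x60, C2 = 0x9B, C3 = 0xCC, C4 = 0x00, C5 = 0x1B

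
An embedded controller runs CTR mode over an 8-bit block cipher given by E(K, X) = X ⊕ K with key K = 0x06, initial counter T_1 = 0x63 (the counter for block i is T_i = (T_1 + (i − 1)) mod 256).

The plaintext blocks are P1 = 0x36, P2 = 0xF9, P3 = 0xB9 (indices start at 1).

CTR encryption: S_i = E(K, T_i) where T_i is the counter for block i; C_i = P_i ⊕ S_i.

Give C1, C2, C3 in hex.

C1: T = 0x63, S = E(K, T) = 0x65; 0x36 ⊕ 0x65 = 0x53.
C2: T = 0x64, S = E(K, T) = 0x62; 0xF9 ⊕ 0x62 = 0x9B.
C3: T = 0x65, S = E(K, T) = 0x63; 0xB9 ⊕ 0x63 = 0xDA.

C1 = 0x53, C2 = 0x9B, C3 = 0xDA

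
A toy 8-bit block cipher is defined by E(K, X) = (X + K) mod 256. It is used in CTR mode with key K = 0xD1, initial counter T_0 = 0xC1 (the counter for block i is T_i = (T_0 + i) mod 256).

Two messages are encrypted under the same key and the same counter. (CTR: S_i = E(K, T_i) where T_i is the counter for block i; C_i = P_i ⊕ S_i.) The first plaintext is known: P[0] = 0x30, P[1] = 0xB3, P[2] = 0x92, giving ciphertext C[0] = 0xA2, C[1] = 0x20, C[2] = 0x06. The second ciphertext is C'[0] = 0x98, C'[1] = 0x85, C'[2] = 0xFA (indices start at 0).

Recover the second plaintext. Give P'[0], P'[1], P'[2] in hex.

P'[0] = 0x0A, P'[1] = 0x16, P'[2] = 0x6E

In CTR with a reused counter, both messages share the same keystream S_i, so C_i ⊕ C'_i = P_i ⊕ P'_i and thus P'_i = P_i ⊕ C_i ⊕ C'_i.
P'[0]: 0x30 ⊕ 0xA2 ⊕ 0x98 = 0x0A.
P'[1]: 0xB3 ⊕ 0x20 ⊕ 0x85 = 0x16.
P'[2]: 0x92 ⊕ 0x06 ⊕ 0xFA = 0x6E.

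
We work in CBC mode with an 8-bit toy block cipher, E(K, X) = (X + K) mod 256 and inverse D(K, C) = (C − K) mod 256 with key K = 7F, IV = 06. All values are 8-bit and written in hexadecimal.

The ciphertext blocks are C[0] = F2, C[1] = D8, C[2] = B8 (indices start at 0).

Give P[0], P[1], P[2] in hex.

CBC decryption: P_i = D(K, C_i) ⊕ C_{i−1}, with C_{−1} = IV.
P[0]: D(K, F2) = 73; 73 ⊕ 06 = 75.
P[1]: D(K, D8) = 59; 59 ⊕ F2 = AB.
P[2]: D(K, B8) = 39; 39 ⊕ D8 = E1.

P[0] = 75, P[1] = AB, P[2] = E1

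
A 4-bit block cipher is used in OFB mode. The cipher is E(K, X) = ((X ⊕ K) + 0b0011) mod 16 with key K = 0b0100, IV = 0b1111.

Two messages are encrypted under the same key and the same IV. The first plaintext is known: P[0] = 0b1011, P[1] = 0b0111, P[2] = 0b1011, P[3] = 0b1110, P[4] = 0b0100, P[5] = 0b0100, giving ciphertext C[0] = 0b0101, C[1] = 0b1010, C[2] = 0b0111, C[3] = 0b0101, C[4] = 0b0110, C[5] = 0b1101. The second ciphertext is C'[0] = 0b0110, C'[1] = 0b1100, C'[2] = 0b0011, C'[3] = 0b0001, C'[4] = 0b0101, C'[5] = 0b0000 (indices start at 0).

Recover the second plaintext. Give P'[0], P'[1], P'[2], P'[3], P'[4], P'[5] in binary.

In OFB with a reused IV, both messages share the same keystream S_i, so C_i ⊕ C'_i = P_i ⊕ P'_i and thus P'_i = P_i ⊕ C_i ⊕ C'_i.
P'[0]: 0b1011 ⊕ 0b0101 ⊕ 0b0110 = 0b1000.
P'[1]: 0b0111 ⊕ 0b1010 ⊕ 0b1100 = 0b0001.
P'[2]: 0b1011 ⊕ 0b0111 ⊕ 0b0011 = 0b1111.
P'[3]: 0b1110 ⊕ 0b0101 ⊕ 0b0001 = 0b1010.
P'[4]: 0b0100 ⊕ 0b0110 ⊕ 0b0101 = 0b0111.
P'[5]: 0b0100 ⊕ 0b1101 ⊕ 0b0000 = 0b1001.

P'[0] = 0b1000, P'[1] = 0b0001, P'[2] = 0b1111, P'[3] = 0b1010, P'[4] = 0b0111, P'[5] = 0b1001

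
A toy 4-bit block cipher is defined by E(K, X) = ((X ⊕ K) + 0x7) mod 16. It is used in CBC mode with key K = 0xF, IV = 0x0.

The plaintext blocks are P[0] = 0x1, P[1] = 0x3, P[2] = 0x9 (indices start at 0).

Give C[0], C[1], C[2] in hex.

C[0] = 0x5, C[1] = 0x0, C[2] = 0xD

CBC encryption: C_i = E(K, P_i ⊕ C_{i−1}), with C_{−1} = IV.
C[0]: P[0] ⊕ 0x0 = 0x1; E(K, 0x1) = 0x5.
C[1]: P[1] ⊕ 0x5 = 0x6; E(K, 0x6) = 0x0.
C[2]: P[2] ⊕ 0x0 = 0x9; E(K, 0x9) = 0xD.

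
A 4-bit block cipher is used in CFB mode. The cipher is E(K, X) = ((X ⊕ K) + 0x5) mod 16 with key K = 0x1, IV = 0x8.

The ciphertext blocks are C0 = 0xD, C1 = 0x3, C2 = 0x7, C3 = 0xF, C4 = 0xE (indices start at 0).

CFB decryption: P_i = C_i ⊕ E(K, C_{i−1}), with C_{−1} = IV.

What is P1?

P1 = 0x2

P1: E(K, 0xD) = 0x1; 0x3 ⊕ 0x1 = 0x2.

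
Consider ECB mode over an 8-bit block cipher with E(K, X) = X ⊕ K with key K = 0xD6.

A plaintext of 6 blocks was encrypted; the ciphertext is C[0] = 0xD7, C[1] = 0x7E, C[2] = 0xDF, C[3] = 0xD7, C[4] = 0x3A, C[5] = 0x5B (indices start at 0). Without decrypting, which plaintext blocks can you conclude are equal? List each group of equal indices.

P[0] = P[3]

ECB encrypts each block independently with the same key, so equal ciphertext blocks imply equal plaintext blocks.
C[0] = C[3] = 0xD7, so P[0] = P[3].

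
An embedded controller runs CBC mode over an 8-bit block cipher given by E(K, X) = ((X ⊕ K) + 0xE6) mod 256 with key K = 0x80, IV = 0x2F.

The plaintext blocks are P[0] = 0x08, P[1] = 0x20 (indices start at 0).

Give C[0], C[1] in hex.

CBC encryption: C_i = E(K, P_i ⊕ C_{i−1}), with C_{−1} = IV.
C[0]: P[0] ⊕ 0x2F = 0x27; E(K, 0x27) = 0x8D.
C[1]: P[1] ⊕ 0x8D = 0xAD; E(K, 0xAD) = 0x13.

C[0] = 0x8D, C[1] = 0x13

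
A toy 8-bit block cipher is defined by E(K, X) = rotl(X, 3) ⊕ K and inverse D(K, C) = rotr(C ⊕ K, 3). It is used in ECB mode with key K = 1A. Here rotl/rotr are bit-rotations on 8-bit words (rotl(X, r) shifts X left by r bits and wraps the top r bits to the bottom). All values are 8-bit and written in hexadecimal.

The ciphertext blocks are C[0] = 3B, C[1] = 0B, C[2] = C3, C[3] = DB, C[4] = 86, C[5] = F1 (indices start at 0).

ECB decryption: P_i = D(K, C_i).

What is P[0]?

P[0] = 24

P[0]: D(K, 3B) = 24.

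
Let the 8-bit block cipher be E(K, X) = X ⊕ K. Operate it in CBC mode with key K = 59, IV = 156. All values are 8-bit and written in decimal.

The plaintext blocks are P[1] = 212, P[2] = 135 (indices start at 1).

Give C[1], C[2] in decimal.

CBC encryption: C_i = E(K, P_i ⊕ C_{i−1}), with C_{0} = IV.
C[1]: P[1] ⊕ 156 = 72; E(K, 72) = 115.
C[2]: P[2] ⊕ 115 = 244; E(K, 244) = 207.

C[1] = 115, C[2] = 207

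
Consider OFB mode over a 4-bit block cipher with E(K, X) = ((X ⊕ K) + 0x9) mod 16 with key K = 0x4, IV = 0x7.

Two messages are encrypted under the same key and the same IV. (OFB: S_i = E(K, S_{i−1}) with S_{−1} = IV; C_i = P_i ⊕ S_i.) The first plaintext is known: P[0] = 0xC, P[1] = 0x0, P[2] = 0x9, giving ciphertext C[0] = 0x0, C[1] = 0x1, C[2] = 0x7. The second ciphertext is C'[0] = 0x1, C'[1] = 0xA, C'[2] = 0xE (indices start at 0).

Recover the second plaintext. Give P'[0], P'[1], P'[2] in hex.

P'[0] = 0xD, P'[1] = 0xB, P'[2] = 0x0

In OFB with a reused IV, both messages share the same keystream S_i, so C_i ⊕ C'_i = P_i ⊕ P'_i and thus P'_i = P_i ⊕ C_i ⊕ C'_i.
P'[0]: 0xC ⊕ 0x0 ⊕ 0x1 = 0xD.
P'[1]: 0x0 ⊕ 0x1 ⊕ 0xA = 0xB.
P'[2]: 0x9 ⊕ 0x7 ⊕ 0xE = 0x0.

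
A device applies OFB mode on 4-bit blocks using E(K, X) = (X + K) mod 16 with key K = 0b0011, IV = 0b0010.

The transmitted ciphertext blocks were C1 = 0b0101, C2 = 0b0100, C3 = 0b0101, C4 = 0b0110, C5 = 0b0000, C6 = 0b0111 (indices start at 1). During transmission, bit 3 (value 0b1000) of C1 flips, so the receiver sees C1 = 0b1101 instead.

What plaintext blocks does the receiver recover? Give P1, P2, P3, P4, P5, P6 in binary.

P1 = 0b1000, P2 = 0b1100, P3 = 0b1110, P4 = 0b1000, P5 = 0b0001, P6 = 0b0011

OFB decryption: S_i = E(K, S_{i−1}) with S_{0} = IV; P_i = C_i ⊕ S_i.
Only C1 changed, to 0b1101. In OFB, a change in C_i flips the same bit in P_i only; the keystream is unaffected. Decrypting the received ciphertext:
P1: S = E(K, 0b0010) = 0b0101; 0b1101 ⊕ 0b0101 = 0b1000.
P2: S = E(K, 0b0101) = 0b1000; 0b0100 ⊕ 0b1000 = 0b1100.
P3: S = E(K, 0b1000) = 0b1011; 0b0101 ⊕ 0b1011 = 0b1110.
P4: S = E(K, 0b1011) = 0b1110; 0b0110 ⊕ 0b1110 = 0b1000.
P5: S = E(K, 0b1110) = 0b0001; 0b0000 ⊕ 0b0001 = 0b0001.
P6: S = E(K, 0b0001) = 0b0100; 0b0111 ⊕ 0b0100 = 0b0011.
Blocks that differ from the original plaintext: P1.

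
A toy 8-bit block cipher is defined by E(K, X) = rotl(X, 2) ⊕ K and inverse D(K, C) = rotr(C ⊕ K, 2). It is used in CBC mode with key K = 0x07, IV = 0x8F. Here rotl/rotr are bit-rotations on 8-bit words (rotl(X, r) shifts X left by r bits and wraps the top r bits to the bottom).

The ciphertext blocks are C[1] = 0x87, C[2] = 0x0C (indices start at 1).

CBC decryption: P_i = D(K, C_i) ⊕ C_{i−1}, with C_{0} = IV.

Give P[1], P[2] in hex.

P[1]: D(K, 0x87) = 0x20; 0x20 ⊕ 0x8F = 0xAF.
P[2]: D(K, 0x0C) = 0xC2; 0xC2 ⊕ 0x87 = 0x45.

P[1] = 0xAF, P[2] = 0x45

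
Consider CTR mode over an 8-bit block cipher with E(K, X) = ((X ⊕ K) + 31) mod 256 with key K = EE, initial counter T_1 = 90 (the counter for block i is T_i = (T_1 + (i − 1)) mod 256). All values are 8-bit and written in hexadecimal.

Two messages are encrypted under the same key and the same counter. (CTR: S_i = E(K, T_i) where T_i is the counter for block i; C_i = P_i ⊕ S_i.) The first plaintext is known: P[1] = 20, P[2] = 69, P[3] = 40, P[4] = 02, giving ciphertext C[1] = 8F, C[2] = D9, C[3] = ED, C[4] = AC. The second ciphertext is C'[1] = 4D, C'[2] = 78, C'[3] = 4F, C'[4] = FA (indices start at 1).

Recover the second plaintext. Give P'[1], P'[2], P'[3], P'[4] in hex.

In CTR with a reused counter, both messages share the same keystream S_i, so C_i ⊕ C'_i = P_i ⊕ P'_i and thus P'_i = P_i ⊕ C_i ⊕ C'_i.
P'[1]: 20 ⊕ 8F ⊕ 4D = E2.
P'[2]: 69 ⊕ D9 ⊕ 78 = C8.
P'[3]: 40 ⊕ ED ⊕ 4F = E2.
P'[4]: 02 ⊕ AC ⊕ FA = 54.

P'[1] = E2, P'[2] = C8, P'[3] = E2, P'[4] = 54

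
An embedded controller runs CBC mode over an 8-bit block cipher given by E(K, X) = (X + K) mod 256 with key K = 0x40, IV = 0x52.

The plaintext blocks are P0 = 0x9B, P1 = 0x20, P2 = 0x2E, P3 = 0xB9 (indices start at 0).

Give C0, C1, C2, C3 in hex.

C0 = 0x09, C1 = 0x69, C2 = 0x87, C3 = 0x7E

CBC encryption: C_i = E(K, P_i ⊕ C_{i−1}), with C_{−1} = IV.
C0: P0 ⊕ 0x52 = 0xC9; E(K, 0xC9) = 0x09.
C1: P1 ⊕ 0x09 = 0x29; E(K, 0x29) = 0x69.
C2: P2 ⊕ 0x69 = 0x47; E(K, 0x47) = 0x87.
C3: P3 ⊕ 0x87 = 0x3E; E(K, 0x3E) = 0x7E.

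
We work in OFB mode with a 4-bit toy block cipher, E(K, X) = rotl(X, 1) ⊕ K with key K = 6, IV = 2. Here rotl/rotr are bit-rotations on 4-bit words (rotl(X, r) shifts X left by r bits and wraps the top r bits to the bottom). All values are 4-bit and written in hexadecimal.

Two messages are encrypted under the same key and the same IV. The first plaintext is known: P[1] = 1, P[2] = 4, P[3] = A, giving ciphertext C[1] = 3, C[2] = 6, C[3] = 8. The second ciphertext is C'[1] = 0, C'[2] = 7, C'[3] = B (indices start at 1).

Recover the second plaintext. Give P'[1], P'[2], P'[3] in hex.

P'[1] = 2, P'[2] = 5, P'[3] = 9

In OFB with a reused IV, both messages share the same keystream S_i, so C_i ⊕ C'_i = P_i ⊕ P'_i and thus P'_i = P_i ⊕ C_i ⊕ C'_i.
P'[1]: 1 ⊕ 3 ⊕ 0 = 2.
P'[2]: 4 ⊕ 6 ⊕ 7 = 5.
P'[3]: A ⊕ 8 ⊕ B = 9.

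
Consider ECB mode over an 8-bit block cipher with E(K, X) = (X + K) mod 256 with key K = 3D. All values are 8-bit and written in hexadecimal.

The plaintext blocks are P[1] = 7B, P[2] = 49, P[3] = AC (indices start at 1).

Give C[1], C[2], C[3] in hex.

ECB encryption: C_i = E(K, P_i).
C[1]: E(K, 7B) = B8.
C[2]: E(K, 49) = 86.
C[3]: E(K, AC) = E9.

C[1] = B8, C[2] = 86, C[3] = E9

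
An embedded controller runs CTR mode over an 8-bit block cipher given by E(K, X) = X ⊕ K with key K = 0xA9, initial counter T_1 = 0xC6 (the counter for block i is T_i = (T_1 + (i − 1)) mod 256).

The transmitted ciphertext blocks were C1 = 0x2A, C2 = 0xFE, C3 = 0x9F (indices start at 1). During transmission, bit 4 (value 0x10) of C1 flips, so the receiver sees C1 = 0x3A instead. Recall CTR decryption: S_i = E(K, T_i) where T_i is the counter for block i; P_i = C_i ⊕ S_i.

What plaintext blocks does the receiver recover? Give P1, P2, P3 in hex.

P1 = 0x55, P2 = 0x90, P3 = 0xFE

Only C1 changed, to 0x3A. In CTR, a change in C_i flips the same bit in P_i only; the keystream is unaffected. Decrypting the received ciphertext:
P1: T = 0xC6, S = E(K, T) = 0x6F; 0x3A ⊕ 0x6F = 0x55.
P2: T = 0xC7, S = E(K, T) = 0x6E; 0xFE ⊕ 0x6E = 0x90.
P3: T = 0xC8, S = E(K, T) = 0x61; 0x9F ⊕ 0x61 = 0xFE.
Blocks that differ from the original plaintext: P1.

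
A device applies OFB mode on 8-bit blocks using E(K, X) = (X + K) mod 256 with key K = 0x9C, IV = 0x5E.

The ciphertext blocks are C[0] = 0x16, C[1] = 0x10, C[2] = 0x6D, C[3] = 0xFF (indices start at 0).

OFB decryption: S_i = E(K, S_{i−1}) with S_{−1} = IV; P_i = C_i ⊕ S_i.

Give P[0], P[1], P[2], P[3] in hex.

P[0]: S = E(K, 0x5E) = 0xFA; 0x16 ⊕ 0xFA = 0xEC.
P[1]: S = E(K, 0xFA) = 0x96; 0x10 ⊕ 0x96 = 0x86.
P[2]: S = E(K, 0x96) = 0x32; 0x6D ⊕ 0x32 = 0x5F.
P[3]: S = E(K, 0x32) = 0xCE; 0xFF ⊕ 0xCE = 0x31.

P[0] = 0xEC, P[1] = 0x86, P[2] = 0x5F, P[3] = 0x31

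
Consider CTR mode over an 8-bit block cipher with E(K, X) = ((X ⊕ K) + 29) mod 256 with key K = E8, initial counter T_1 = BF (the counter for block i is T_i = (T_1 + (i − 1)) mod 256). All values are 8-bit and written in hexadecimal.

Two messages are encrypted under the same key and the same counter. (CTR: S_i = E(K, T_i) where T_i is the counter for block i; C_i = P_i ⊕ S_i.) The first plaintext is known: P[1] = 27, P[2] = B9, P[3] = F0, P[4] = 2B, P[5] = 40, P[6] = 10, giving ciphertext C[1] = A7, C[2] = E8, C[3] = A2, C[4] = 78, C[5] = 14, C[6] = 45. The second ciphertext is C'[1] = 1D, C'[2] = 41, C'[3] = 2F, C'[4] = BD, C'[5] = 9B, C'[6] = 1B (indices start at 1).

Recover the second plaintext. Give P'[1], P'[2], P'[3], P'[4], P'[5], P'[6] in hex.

P'[1] = 9D, P'[2] = 10, P'[3] = 7D, P'[4] = EE, P'[5] = CF, P'[6] = 4E

In CTR with a reused counter, both messages share the same keystream S_i, so C_i ⊕ C'_i = P_i ⊕ P'_i and thus P'_i = P_i ⊕ C_i ⊕ C'_i.
P'[1]: 27 ⊕ A7 ⊕ 1D = 9D.
P'[2]: B9 ⊕ E8 ⊕ 41 = 10.
P'[3]: F0 ⊕ A2 ⊕ 2F = 7D.
P'[4]: 2B ⊕ 78 ⊕ BD = EE.
P'[5]: 40 ⊕ 14 ⊕ 9B = CF.
P'[6]: 10 ⊕ 45 ⊕ 1B = 4E.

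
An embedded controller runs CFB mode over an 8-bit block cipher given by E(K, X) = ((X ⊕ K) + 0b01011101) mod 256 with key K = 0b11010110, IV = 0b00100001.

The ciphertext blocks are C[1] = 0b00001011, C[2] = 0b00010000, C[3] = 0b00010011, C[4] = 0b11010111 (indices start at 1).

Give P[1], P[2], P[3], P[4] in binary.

P[1] = 0b01011111, P[2] = 0b00101010, P[3] = 0b00110000, P[4] = 0b11110101

CFB decryption: P_i = C_i ⊕ E(K, C_{i−1}), with C_{0} = IV.
P[1]: E(K, 0b00100001) = 0b01010100; 0b00001011 ⊕ 0b01010100 = 0b01011111.
P[2]: E(K, 0b00001011) = 0b00111010; 0b00010000 ⊕ 0b00111010 = 0b00101010.
P[3]: E(K, 0b00010000) = 0b00100011; 0b00010011 ⊕ 0b00100011 = 0b00110000.
P[4]: E(K, 0b00010011) = 0b00100010; 0b11010111 ⊕ 0b00100010 = 0b11110101.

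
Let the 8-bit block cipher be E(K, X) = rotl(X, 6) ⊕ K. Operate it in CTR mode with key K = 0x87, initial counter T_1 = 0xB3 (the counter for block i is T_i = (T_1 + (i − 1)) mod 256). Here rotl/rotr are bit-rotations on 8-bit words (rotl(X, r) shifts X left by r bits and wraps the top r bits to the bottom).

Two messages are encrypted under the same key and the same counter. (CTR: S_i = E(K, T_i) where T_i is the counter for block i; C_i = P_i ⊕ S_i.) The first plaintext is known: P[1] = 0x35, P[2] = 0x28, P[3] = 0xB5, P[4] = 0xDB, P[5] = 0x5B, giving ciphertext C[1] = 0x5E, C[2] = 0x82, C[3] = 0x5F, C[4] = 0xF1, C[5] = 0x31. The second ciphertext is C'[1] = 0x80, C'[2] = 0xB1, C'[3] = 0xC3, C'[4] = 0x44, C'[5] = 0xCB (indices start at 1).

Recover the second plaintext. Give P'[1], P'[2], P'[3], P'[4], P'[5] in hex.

P'[1] = 0xEB, P'[2] = 0x1B, P'[3] = 0x29, P'[4] = 0x6E, P'[5] = 0xA1

In CTR with a reused counter, both messages share the same keystream S_i, so C_i ⊕ C'_i = P_i ⊕ P'_i and thus P'_i = P_i ⊕ C_i ⊕ C'_i.
P'[1]: 0x35 ⊕ 0x5E ⊕ 0x80 = 0xEB.
P'[2]: 0x28 ⊕ 0x82 ⊕ 0xB1 = 0x1B.
P'[3]: 0xB5 ⊕ 0x5F ⊕ 0xC3 = 0x29.
P'[4]: 0xDB ⊕ 0xF1 ⊕ 0x44 = 0x6E.
P'[5]: 0x5B ⊕ 0x31 ⊕ 0xCB = 0xA1.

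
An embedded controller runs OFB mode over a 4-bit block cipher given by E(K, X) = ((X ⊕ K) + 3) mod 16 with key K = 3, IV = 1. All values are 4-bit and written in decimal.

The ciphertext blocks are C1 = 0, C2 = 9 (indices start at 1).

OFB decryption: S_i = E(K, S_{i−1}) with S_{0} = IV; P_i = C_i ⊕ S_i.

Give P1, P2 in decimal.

P1 = 5, P2 = 0

P1: S = E(K, 1) = 5; 0 ⊕ 5 = 5.
P2: S = E(K, 5) = 9; 9 ⊕ 9 = 0.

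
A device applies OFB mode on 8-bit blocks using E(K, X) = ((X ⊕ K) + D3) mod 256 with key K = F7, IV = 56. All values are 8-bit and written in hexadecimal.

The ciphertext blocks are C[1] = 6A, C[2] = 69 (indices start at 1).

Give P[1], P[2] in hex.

OFB decryption: S_i = E(K, S_{i−1}) with S_{0} = IV; P_i = C_i ⊕ S_i.
P[1]: S = E(K, 56) = 74; 6A ⊕ 74 = 1E.
P[2]: S = E(K, 74) = 56; 69 ⊕ 56 = 3F.

P[1] = 1E, P[2] = 3F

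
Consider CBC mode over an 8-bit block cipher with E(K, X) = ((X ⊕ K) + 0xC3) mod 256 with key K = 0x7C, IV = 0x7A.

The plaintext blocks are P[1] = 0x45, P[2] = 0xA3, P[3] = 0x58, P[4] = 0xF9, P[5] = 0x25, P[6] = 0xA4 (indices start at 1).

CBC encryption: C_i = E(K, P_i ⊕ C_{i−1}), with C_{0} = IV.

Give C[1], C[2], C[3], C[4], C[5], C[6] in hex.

C[1] = 0x06, C[2] = 0x9C, C[3] = 0x7B, C[4] = 0xC1, C[5] = 0x5B, C[6] = 0x46

C[1]: P[1] ⊕ 0x7A = 0x3F; E(K, 0x3F) = 0x06.
C[2]: P[2] ⊕ 0x06 = 0xA5; E(K, 0xA5) = 0x9C.
C[3]: P[3] ⊕ 0x9C = 0xC4; E(K, 0xC4) = 0x7B.
C[4]: P[4] ⊕ 0x7B = 0x82; E(K, 0x82) = 0xC1.
C[5]: P[5] ⊕ 0xC1 = 0xE4; E(K, 0xE4) = 0x5B.
C[6]: P[6] ⊕ 0x5B = 0xFF; E(K, 0xFF) = 0x46.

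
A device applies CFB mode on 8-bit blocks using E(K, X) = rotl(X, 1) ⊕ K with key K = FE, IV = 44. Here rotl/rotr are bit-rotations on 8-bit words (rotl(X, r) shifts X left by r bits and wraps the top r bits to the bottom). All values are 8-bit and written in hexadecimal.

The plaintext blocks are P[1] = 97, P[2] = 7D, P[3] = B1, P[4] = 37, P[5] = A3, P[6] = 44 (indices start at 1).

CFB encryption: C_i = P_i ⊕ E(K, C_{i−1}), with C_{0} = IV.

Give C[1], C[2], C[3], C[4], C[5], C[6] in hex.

C[1]: E(K, 44) = 76; 97 ⊕ 76 = E1.
C[2]: E(K, E1) = 3D; 7D ⊕ 3D = 40.
C[3]: E(K, 40) = 7E; B1 ⊕ 7E = CF.
C[4]: E(K, CF) = 61; 37 ⊕ 61 = 56.
C[5]: E(K, 56) = 52; A3 ⊕ 52 = F1.
C[6]: E(K, F1) = 1D; 44 ⊕ 1D = 59.

C[1] = E1, C[2] = 40, C[3] = CF, C[4] = 56, C[5] = F1, C[6] = 59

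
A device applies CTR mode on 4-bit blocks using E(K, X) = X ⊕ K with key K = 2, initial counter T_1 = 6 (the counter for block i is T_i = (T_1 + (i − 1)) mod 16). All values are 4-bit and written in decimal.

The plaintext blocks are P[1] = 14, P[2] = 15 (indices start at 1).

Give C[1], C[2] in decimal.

CTR encryption: S_i = E(K, T_i) where T_i is the counter for block i; C_i = P_i ⊕ S_i.
C[1]: T = 6, S = E(K, T) = 4; 14 ⊕ 4 = 10.
C[2]: T = 7, S = E(K, T) = 5; 15 ⊕ 5 = 10.

C[1] = 10, C[2] = 10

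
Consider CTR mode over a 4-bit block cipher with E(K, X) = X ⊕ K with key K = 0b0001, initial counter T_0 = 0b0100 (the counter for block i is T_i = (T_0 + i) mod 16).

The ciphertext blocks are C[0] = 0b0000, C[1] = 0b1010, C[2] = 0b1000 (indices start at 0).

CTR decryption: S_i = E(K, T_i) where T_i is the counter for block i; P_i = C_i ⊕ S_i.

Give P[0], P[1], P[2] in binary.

P[0]: T = 0b0100, S = E(K, T) = 0b0101; 0b0000 ⊕ 0b0101 = 0b0101.
P[1]: T = 0b0101, S = E(K, T) = 0b0100; 0b1010 ⊕ 0b0100 = 0b1110.
P[2]: T = 0b0110, S = E(K, T) = 0b0111; 0b1000 ⊕ 0b0111 = 0b1111.

P[0] = 0b0101, P[1] = 0b1110, P[2] = 0b1111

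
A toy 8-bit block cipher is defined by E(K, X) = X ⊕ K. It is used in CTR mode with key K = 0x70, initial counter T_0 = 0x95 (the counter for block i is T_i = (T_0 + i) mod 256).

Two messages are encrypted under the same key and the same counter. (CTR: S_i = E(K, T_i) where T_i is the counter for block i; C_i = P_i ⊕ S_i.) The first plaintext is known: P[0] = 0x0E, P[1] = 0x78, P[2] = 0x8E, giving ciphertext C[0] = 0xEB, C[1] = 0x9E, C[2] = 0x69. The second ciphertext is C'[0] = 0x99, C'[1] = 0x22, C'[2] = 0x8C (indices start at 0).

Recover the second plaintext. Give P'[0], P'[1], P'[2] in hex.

In CTR with a reused counter, both messages share the same keystream S_i, so C_i ⊕ C'_i = P_i ⊕ P'_i and thus P'_i = P_i ⊕ C_i ⊕ C'_i.
P'[0]: 0x0E ⊕ 0xEB ⊕ 0x99 = 0x7C.
P'[1]: 0x78 ⊕ 0x9E ⊕ 0x22 = 0xC4.
P'[2]: 0x8E ⊕ 0x69 ⊕ 0x8C = 0x6B.

P'[0] = 0x7C, P'[1] = 0xC4, P'[2] = 0x6B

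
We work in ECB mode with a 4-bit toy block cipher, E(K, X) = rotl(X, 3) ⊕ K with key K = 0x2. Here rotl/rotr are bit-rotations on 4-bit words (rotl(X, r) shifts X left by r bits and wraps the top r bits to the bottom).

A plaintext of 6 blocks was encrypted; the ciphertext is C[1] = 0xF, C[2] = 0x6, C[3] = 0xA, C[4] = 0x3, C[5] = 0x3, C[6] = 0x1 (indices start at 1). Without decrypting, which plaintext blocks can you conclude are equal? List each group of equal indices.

ECB encrypts each block independently with the same key, so equal ciphertext blocks imply equal plaintext blocks.
C[4] = C[5] = 0x3, so P[4] = P[5].

P[4] = P[5]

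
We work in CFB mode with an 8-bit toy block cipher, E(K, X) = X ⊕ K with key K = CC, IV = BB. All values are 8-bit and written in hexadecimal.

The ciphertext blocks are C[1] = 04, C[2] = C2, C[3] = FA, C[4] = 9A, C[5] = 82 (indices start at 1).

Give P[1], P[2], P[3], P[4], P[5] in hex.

CFB decryption: P_i = C_i ⊕ E(K, C_{i−1}), with C_{0} = IV.
P[1]: E(K, BB) = 77; 04 ⊕ 77 = 73.
P[2]: E(K, 04) = C8; C2 ⊕ C8 = 0A.
P[3]: E(K, C2) = 0E; FA ⊕ 0E = F4.
P[4]: E(K, FA) = 36; 9A ⊕ 36 = AC.
P[5]: E(K, 9A) = 56; 82 ⊕ 56 = D4.

P[1] = 73, P[2] = 0A, P[3] = F4, P[4] = AC, P[5] = D4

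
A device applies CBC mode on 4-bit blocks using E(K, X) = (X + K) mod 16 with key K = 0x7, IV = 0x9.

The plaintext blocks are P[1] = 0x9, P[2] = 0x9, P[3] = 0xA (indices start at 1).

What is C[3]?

CBC encryption: C_i = E(K, P_i ⊕ C_{i−1}), with C_{0} = IV.
C[1]: P[1] ⊕ 0x9 = 0x0; E(K, 0x0) = 0x7.
C[2]: P[2] ⊕ 0x7 = 0xE; E(K, 0xE) = 0x5.
C[3]: P[3] ⊕ 0x5 = 0xF; E(K, 0xF) = 0x6.

C[3] = 0x6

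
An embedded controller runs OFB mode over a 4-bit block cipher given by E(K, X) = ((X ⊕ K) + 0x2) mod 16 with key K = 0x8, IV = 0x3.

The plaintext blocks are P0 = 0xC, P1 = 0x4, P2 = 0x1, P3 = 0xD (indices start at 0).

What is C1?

C1 = 0x3

OFB encryption: S_i = E(K, S_{i−1}) with S_{−1} = IV; C_i = P_i ⊕ S_i.
C0: S = E(K, 0x3) = 0xD; 0xC ⊕ 0xD = 0x1.
C1: S = E(K, 0xD) = 0x7; 0x4 ⊕ 0x7 = 0x3.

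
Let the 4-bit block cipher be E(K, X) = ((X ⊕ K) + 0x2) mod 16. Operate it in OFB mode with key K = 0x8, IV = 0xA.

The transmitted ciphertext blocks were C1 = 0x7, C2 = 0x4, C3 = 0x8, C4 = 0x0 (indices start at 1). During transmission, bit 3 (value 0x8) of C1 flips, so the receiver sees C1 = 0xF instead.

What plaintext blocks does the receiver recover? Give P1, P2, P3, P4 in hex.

P1 = 0xB, P2 = 0xA, P3 = 0x0, P4 = 0x2

OFB decryption: S_i = E(K, S_{i−1}) with S_{0} = IV; P_i = C_i ⊕ S_i.
Only C1 changed, to 0xF. In OFB, a change in C_i flips the same bit in P_i only; the keystream is unaffected. Decrypting the received ciphertext:
P1: S = E(K, 0xA) = 0x4; 0xF ⊕ 0x4 = 0xB.
P2: S = E(K, 0x4) = 0xE; 0x4 ⊕ 0xE = 0xA.
P3: S = E(K, 0xE) = 0x8; 0x8 ⊕ 0x8 = 0x0.
P4: S = E(K, 0x8) = 0x2; 0x0 ⊕ 0x2 = 0x2.
Blocks that differ from the original plaintext: P1.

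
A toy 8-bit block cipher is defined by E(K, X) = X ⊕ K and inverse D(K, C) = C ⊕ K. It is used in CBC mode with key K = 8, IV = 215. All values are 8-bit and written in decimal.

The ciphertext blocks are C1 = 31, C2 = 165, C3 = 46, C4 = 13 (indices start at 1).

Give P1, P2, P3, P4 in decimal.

P1 = 192, P2 = 178, P3 = 131, P4 = 43

CBC decryption: P_i = D(K, C_i) ⊕ C_{i−1}, with C_{0} = IV.
P1: D(K, 31) = 23; 23 ⊕ 215 = 192.
P2: D(K, 165) = 173; 173 ⊕ 31 = 178.
P3: D(K, 46) = 38; 38 ⊕ 165 = 131.
P4: D(K, 13) = 5; 5 ⊕ 46 = 43.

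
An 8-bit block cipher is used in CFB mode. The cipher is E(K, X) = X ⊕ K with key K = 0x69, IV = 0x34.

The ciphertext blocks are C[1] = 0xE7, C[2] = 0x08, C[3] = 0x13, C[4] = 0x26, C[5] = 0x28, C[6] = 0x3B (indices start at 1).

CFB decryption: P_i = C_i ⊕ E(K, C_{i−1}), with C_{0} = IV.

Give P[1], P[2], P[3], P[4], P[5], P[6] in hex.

P[1]: E(K, 0x34) = 0x5D; 0xE7 ⊕ 0x5D = 0xBA.
P[2]: E(K, 0xE7) = 0x8E; 0x08 ⊕ 0x8E = 0x86.
P[3]: E(K, 0x08) = 0x61; 0x13 ⊕ 0x61 = 0x72.
P[4]: E(K, 0x13) = 0x7A; 0x26 ⊕ 0x7A = 0x5C.
P[5]: E(K, 0x26) = 0x4F; 0x28 ⊕ 0x4F = 0x67.
P[6]: E(K, 0x28) = 0x41; 0x3B ⊕ 0x41 = 0x7A.

P[1] = 0xBA, P[2] = 0x86, P[3] = 0x72, P[4] = 0x5C, P[5] = 0x67, P[6] = 0x7A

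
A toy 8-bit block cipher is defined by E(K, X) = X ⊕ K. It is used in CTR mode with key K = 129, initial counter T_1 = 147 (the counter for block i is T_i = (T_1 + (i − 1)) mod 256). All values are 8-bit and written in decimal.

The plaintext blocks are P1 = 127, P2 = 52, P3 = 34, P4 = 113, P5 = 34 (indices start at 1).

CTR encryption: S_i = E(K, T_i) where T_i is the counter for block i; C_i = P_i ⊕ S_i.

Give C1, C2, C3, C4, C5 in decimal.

C1 = 109, C2 = 33, C3 = 54, C4 = 102, C5 = 52

C1: T = 147, S = E(K, T) = 18; 127 ⊕ 18 = 109.
C2: T = 148, S = E(K, T) = 21; 52 ⊕ 21 = 33.
C3: T = 149, S = E(K, T) = 20; 34 ⊕ 20 = 54.
C4: T = 150, S = E(K, T) = 23; 113 ⊕ 23 = 102.
C5: T = 151, S = E(K, T) = 22; 34 ⊕ 22 = 52.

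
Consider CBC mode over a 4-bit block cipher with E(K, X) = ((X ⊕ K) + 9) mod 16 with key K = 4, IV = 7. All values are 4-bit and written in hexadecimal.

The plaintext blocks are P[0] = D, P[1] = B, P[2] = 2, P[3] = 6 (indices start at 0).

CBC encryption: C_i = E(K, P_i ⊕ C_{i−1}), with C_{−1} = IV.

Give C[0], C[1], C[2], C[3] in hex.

C[0] = 7, C[1] = 1, C[2] = 0, C[3] = B

C[0]: P[0] ⊕ 7 = A; E(K, A) = 7.
C[1]: P[1] ⊕ 7 = C; E(K, C) = 1.
C[2]: P[2] ⊕ 1 = 3; E(K, 3) = 0.
C[3]: P[3] ⊕ 0 = 6; E(K, 6) = B.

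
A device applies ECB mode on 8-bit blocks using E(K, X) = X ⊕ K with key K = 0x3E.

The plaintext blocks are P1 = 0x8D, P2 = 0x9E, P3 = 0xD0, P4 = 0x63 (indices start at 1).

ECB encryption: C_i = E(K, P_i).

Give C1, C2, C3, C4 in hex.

C1 = 0xB3, C2 = 0xA0, C3 = 0xEE, C4 = 0x5D

C1: E(K, 0x8D) = 0xB3.
C2: E(K, 0x9E) = 0xA0.
C3: E(K, 0xD0) = 0xEE.
C4: E(K, 0x63) = 0x5D.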